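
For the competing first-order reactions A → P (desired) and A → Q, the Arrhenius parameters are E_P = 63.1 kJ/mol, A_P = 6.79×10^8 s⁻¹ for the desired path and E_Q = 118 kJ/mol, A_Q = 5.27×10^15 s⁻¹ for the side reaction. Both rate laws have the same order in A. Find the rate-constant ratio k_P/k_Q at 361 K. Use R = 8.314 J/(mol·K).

11.3

With equal orders, S_{P/Q} = k_P/k_Q = (A_P/A_Q)·exp[(E_Q−E_P)/(RT)].
(E_Q−E_P)/(RT) = (118−63.1)×10³/(8.314×361) = 54900/3001 = 18.29.
k_P/k_Q = (6.79×10^8/5.27×10^15)·exp(18.29) = 1.288×10^-7 × 8.790×10^7 = 11.3.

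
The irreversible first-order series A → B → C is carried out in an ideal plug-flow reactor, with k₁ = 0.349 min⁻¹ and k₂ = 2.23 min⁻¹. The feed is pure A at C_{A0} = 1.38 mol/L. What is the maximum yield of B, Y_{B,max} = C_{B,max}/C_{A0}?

At the optimum, C_{B,max}/C_{A0} = (k₁/k₂)^[k₂/(k₂−k₁)].
= (0.349/2.23)^(2.23/(2.23−0.349)) = (0.1565)^(1.186) = 0.1109.

0.111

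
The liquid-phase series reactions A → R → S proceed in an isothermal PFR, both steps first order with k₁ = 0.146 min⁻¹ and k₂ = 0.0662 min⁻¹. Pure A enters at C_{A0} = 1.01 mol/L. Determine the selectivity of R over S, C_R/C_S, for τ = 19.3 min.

Solving the coupled first-order balances gives C_R(τ) = [k₁/(k₂−k₁)]·C_{A0}·(e^(−k₁τ) − e^(−k₂τ)).
e^(−k₁τ) = e^(−0.146×19.3) = e^(−2.818) = 0.05974; e^(−k₂τ) = e^(−1.278) = 0.2787.
C_R = 0.146×1.01/(0.0662−0.146) × (0.05974−0.2787) = (-1.848)×(-0.2190) = 0.4046 mol/L.
C_A = C_{A0}e^(−k₁τ) = 0.06033 mol/L, so C_S = C_{A0}−C_A−C_R = 0.5451 mol/L; C_R/C_S = 0.742.

0.742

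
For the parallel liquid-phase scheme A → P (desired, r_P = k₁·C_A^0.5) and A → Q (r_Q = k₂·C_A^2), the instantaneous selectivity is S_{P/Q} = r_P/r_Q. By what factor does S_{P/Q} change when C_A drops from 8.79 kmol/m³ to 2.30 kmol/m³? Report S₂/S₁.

S_{P/Q} = (k₁/k₂)·C_A^-1.5, so S₂/S₁ = (C_{A,2}/C_{A,1})^-1.5.
= (2.30/8.79)^(-1.5) = (0.2617)^(-1.5) = 7.47.
Selectivity toward P rises as C_A falls — low-concentration operation is favoured.

7.47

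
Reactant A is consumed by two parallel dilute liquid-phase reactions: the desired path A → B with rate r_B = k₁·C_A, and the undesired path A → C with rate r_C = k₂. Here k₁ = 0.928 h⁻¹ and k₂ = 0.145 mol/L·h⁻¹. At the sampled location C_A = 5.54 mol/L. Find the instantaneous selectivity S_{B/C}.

S_{B/C} = r_B/r_C = (k₁·C_A)/(k₂) = (k₁/k₂)·C_A.
= (0.928×5.540) / (0.145) = 5.141/0.1450 = 35.5.

35.5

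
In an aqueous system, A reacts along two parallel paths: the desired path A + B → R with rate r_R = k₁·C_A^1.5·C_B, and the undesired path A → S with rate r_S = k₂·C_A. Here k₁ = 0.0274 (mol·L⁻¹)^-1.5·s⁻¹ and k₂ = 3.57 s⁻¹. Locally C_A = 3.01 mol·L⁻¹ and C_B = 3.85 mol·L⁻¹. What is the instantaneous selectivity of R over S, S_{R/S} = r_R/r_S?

S_{R/S} = r_R/r_S = (k₁·C_A^1.5·C_B)/(k₂·C_A) = (k₁/k₂)·C_A^0.5·C_B.
= (0.0274×3.010^1.5×3.850) / (3.57×3.010) = 0.5509/10.75 = 0.0513.

0.0513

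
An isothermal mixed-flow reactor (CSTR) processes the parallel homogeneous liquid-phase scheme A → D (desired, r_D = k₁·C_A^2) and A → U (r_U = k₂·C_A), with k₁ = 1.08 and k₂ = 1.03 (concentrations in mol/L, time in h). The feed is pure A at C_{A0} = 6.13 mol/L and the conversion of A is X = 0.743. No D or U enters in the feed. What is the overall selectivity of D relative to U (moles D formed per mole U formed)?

1.65

Exit C_A = C_{A0}(1−X) = 6.13×0.257 = 1.575 mol/L.
Rates in a CSTR are evaluated at the outlet concentration: r_D = 1.08×1.575^2 = 2.680, r_U = 1.03×1.575 = 1.623.
Overall selectivity = C_D/C_U = r_Dτ/(r_Uτ) = r_D/r_U = 1.65.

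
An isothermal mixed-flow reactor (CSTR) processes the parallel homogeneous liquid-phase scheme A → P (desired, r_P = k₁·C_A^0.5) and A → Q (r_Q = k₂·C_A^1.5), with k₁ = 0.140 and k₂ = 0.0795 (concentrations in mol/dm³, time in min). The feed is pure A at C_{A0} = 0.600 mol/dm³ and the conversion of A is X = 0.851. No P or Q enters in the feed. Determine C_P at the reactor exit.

0.486 mol/dm³

Exit C_A = C_{A0}(1−X) = 0.600×0.149 = 0.08940 mol/dm³.
Rates in a CSTR are evaluated at the outlet concentration: r_P = 0.140×0.08940^0.5 = 0.04186, r_Q = 0.0795×0.08940^1.5 = 0.002125.
Fraction of consumed A going to P: r_P/(r_P+r_Q) = 0.9517.
C_P = 0.9517·C_{A0}·X = 0.9517×0.600×0.851 = 0.486 mol/dm³.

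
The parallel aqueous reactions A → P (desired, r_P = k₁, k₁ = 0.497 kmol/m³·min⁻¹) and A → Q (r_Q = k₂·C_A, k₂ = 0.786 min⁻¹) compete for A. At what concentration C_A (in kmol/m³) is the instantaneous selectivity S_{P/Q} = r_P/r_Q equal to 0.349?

S_{P/Q} = (k₁/k₂)·C_A⁻¹ ⇒ C_A = (S·k₂/k₁)^(-1).
= (0.349×0.786/0.497)^(-1) = (0.5519)^(-1) = 1.81 kmol/m³.

1.81 kmol/m³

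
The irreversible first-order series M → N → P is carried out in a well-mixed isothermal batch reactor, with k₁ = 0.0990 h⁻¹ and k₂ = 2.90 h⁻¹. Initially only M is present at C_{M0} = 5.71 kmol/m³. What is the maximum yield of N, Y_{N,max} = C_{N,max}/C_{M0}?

For a first-order series the maximum intermediate yield is C_{N,max}/C_{M0} = (k₁/k₂)^[k₂/(k₂−k₁)].
= (0.0990/2.90)^(2.90/(2.90−0.0990)) = (0.03414)^(1.035) = 0.03030.

0.0303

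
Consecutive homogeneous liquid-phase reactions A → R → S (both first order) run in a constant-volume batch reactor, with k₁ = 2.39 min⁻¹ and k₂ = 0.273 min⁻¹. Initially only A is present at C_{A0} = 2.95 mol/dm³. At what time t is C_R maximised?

For first-order series the maximum of C_R occurs at t_opt = ln(k₂/k₁)/(k₂−k₁).
= ln(0.273/2.39)/(0.273−2.39) = ln(0.1142)/-2.117 = -2.170/-2.117 = 1.02 min.

1.02 min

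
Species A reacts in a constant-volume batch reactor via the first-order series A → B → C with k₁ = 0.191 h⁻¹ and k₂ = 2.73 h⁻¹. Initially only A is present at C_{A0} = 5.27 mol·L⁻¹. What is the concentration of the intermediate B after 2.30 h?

Solving the coupled first-order balances gives C_B(t) = [k₁/(k₂−k₁)]·C_{A0}·(e^(−k₁t) − e^(−k₂t)).
e^(−k₁t) = e^(−0.191×2.30) = e^(−0.4393) = 0.6445; e^(−k₂t) = e^(−6.279) = 0.001875.
C_B = 0.191×5.27/(2.73−0.191) × (0.6445−0.001875) = 0.3964×0.6426 = 0.2548 mol·L⁻¹.

0.255 mol·L⁻¹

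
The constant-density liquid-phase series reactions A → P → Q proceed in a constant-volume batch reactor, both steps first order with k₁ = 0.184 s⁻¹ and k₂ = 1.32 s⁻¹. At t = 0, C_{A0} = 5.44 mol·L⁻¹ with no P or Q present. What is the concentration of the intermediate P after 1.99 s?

For first-order series with pure A initially, C_P(t) = k₁C_{A0}/(k₂−k₁)·(e^(−k₁t) − e^(−k₂t)).
e^(−k₁t) = e^(−0.184×1.99) = e^(−0.3662) = 0.6934; e^(−k₂t) = e^(−2.627) = 0.07231.
C_P = 0.184×5.44/(1.32−0.184) × (0.6934−0.07231) = 0.8811×0.6211 = 0.5473 mol·L⁻¹.

0.547 mol·L⁻¹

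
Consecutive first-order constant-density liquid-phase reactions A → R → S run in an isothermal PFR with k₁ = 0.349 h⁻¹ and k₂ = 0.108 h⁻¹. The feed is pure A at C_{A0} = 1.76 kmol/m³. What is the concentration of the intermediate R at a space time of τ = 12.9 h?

0.605 kmol/m³

The intermediate concentration in a first-order A→B→C sequence is C_R = k₁C_{A0}(e^(−k₁τ) − e^(−k₂τ))/(k₂−k₁).
e^(−k₁τ) = e^(−0.349×12.9) = e^(−4.502) = 0.01109; e^(−k₂τ) = e^(−1.393) = 0.2483.
C_R = 0.349×1.76/(0.108−0.349) × (0.01109−0.2483) = (-2.549)×(-0.2372) = 0.6045 kmol/m³.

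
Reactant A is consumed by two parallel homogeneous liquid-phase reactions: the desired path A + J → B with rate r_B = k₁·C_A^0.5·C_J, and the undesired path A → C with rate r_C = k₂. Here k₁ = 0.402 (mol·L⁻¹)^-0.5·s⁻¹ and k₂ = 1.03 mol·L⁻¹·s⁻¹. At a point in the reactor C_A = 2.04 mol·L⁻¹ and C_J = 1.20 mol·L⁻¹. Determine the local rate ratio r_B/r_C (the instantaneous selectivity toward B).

S_{B/C} = r_B/r_C = (k₁·C_A^0.5·C_J)/(k₂) = (k₁/k₂)·C_A^0.5·C_J.
= (0.402×2.040^0.5×1.200) / (1.03) = 0.6890/1.030 = 0.669.

0.669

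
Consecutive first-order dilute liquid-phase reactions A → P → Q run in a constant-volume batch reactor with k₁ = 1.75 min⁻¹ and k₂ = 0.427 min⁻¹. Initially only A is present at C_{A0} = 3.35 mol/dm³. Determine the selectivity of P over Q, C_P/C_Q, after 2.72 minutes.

Solving the coupled first-order balances gives C_P(t) = [k₁/(k₂−k₁)]·C_{A0}·(e^(−k₁t) − e^(−k₂t)).
e^(−k₁t) = e^(−1.75×2.72) = e^(−4.760) = 0.008566; e^(−k₂t) = e^(−1.161) = 0.3130.
C_P = 1.75×3.35/(0.427−1.75) × (0.008566−0.3130) = (-4.431)×(-0.3045) = 1.349 mol/dm³.
C_A = C_{A0}e^(−k₁t) = 0.02869 mol/dm³, so C_Q = C_{A0}−C_A−C_P = 1.972 mol/dm³; C_P/C_Q = 0.684.

0.684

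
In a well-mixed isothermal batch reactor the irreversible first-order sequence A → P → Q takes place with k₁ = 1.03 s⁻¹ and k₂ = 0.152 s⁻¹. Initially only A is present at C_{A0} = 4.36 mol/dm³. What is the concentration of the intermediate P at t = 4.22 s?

2.63 mol/dm³

The intermediate concentration in a first-order A→B→C sequence is C_P = k₁C_{A0}(e^(−k₁t) − e^(−k₂t))/(k₂−k₁).
e^(−k₁t) = e^(−1.03×4.22) = e^(−4.347) = 0.01295; e^(−k₂t) = e^(−0.6414) = 0.5265.
C_P = 1.03×4.36/(0.152−1.03) × (0.01295−0.5265) = (-5.115)×(-0.5136) = 2.627 mol/dm³.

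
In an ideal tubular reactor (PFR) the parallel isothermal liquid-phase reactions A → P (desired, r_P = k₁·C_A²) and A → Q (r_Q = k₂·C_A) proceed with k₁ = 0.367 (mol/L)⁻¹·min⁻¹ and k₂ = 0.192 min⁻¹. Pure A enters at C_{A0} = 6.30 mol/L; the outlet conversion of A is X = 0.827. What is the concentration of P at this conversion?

4.46 mol/L

C_A = C_{A0}(1−X) = 1.090 mol/L.
Along a PFR/batch, dC_Q/dC_A = −r_Q/(r_P+r_Q) = −k₂/(k₂+k₁·C_A).
Integrating from C_{A0} to C_A: C_Q = (0.192/0.367)·ln[(0.192+0.367·6.30)/(0.192+0.367·1.09)] = 0.5232·ln(2.504/0.5920) = 0.7545 mol/L.
Then C_P = (C_{A0}−C_A) − C_Q = 5.210 − 0.7545 = 4.456 mol/L.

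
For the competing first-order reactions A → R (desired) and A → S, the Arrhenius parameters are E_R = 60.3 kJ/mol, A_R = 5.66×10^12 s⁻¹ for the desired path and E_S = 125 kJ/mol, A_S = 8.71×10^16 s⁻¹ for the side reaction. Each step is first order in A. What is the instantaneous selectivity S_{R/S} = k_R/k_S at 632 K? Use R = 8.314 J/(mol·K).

14.5

With equal orders, S_{R/S} = k_R/k_S = (A_R/A_S)·exp[(E_S−E_R)/(RT)].
(E_S−E_R)/(RT) = (125−60.3)×10³/(8.314×632) = 64700/5254 = 12.31.
k_R/k_S = (5.66×10^12/8.71×10^16)·exp(12.31) = 6.498×10^-5 × 2.227×10^5 = 14.5.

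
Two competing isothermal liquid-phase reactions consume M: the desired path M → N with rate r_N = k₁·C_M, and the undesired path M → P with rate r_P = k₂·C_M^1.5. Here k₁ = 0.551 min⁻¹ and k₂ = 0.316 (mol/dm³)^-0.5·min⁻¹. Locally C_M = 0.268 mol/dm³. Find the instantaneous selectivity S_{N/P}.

3.37

S_{N/P} = r_N/r_P = (k₁·C_M)/(k₂·C_M^1.5) = (k₁/k₂)·C_M^-0.5.
= (0.551×0.2680) / (0.316×0.2680^1.5) = 0.1477/0.04384 = 3.37.
The undesired path is higher order in M, so low C_M (CSTR or dilute feed) favours N.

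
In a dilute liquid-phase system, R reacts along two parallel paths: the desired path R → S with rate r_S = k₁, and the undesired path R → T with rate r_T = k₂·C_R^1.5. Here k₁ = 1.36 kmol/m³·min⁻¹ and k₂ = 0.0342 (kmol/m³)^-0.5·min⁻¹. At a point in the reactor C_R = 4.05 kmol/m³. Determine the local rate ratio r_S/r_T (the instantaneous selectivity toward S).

4.88

S_{S/T} = r_S/r_T = (k₁)/(k₂·C_R^1.5) = (k₁/k₂)·C_R^-1.5.
= (1.36) / (0.0342×4.050^1.5) = 1.360/0.2787 = 4.88.
The undesired path is higher order in R, so low C_R (CSTR or dilute feed) favours S.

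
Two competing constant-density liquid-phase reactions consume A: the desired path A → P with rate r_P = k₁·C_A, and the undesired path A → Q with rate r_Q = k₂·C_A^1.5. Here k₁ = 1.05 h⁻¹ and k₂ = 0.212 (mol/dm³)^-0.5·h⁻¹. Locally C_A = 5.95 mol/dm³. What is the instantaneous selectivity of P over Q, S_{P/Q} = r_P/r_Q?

2.03

S_{P/Q} = r_P/r_Q = (k₁·C_A)/(k₂·C_A^1.5) = (k₁/k₂)·C_A^-0.5.
= (1.05×5.950) / (0.212×5.950^1.5) = 6.248/3.077 = 2.03.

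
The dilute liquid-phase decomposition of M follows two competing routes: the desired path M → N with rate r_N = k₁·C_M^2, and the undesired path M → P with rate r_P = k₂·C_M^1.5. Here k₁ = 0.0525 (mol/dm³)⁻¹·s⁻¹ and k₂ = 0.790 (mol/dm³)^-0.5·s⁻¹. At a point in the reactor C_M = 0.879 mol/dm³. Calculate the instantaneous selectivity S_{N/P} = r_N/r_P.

0.0623

S_{N/P} = r_N/r_P = (k₁·C_M^2)/(k₂·C_M^1.5) = (k₁/k₂)·C_M^0.5.
= (0.0525×0.8790^2) / (0.790×0.8790^1.5) = 0.04056/0.6510 = 0.0623.
Since the desired path is higher order in M, keeping C_M high (PFR or concentrated feed) favours N.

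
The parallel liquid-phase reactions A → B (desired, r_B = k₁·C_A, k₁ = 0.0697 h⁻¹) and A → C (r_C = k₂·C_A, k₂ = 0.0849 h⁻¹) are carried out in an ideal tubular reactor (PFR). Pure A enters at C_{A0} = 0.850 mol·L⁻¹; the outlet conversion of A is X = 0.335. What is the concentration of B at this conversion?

0.128 mol·L⁻¹

C_A = C_{A0}(1−X) = 0.5653 mol·L⁻¹.
Both paths are first order in A, so the instantaneous fraction to B is constant: dC_B/d(−C_A) = k₁/(k₁+k₂) = 0.4508.
C_B = 0.4508·(C_{A0}−C_A) = 0.4508×0.2847 = 0.128 mol·L⁻¹.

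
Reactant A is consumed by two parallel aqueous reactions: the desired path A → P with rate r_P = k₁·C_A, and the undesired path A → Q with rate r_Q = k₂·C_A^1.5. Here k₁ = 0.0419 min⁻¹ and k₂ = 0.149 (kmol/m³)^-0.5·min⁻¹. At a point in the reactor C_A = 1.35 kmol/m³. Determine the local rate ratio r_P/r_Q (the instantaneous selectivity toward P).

S_{P/Q} = r_P/r_Q = (k₁·C_A)/(k₂·C_A^1.5) = (k₁/k₂)·C_A^-0.5.
= (0.0419×1.350) / (0.149×1.350^1.5) = 0.05657/0.2337 = 0.242.

0.242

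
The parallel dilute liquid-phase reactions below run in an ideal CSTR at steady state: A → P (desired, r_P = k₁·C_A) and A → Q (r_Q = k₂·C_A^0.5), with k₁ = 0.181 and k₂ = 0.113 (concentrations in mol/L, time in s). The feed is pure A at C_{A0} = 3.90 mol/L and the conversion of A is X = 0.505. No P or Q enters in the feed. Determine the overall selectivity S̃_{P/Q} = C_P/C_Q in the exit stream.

Exit C_A = C_{A0}(1−X) = 3.90×0.495 = 1.930 mol/L.
Rates in a CSTR are evaluated at the outlet concentration: r_P = 0.181×1.930 = 0.3494, r_Q = 0.113×1.930^0.5 = 0.1570.
Overall selectivity = C_P/C_Q = r_Pτ/(r_Qτ) = r_P/r_Q = 2.23.

2.23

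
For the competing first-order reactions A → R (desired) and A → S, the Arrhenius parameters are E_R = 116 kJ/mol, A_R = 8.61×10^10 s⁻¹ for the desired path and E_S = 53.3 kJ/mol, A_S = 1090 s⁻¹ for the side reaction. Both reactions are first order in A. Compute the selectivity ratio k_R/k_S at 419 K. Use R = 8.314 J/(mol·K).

1.20

k_R/k_S = (A_R/A_S)·exp[−(E_R−E_S)/(RT)] = (A_R/A_S)·exp[(E_S−E_R)/(RT)].
(E_S−E_R)/(RT) = (53.3−116)×10³/(8.314×419) = -62700/3484 = -18.00.
k_R/k_S = (8.61×10^10/1090)·exp(-18.00) = 7.899×10^7 × 1.525×10^-8 = 1.20.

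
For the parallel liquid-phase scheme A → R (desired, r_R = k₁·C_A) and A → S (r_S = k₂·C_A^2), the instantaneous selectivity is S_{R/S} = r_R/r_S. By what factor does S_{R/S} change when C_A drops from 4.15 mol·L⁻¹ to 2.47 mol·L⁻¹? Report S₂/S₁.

S_{R/S} = (k₁/k₂)·C_A⁻¹, so S₂/S₁ = (C_{A,2}/C_{A,1})⁻¹.
= 4.15/2.47 = 1.68.
Selectivity toward R rises as C_A falls — low-concentration operation is favoured.

1.68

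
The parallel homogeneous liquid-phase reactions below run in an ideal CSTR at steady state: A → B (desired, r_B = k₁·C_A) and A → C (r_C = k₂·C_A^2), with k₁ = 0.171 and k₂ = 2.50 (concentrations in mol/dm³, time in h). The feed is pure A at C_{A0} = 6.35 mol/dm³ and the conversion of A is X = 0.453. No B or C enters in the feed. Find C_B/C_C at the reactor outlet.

Exit C_A = C_{A0}(1−X) = 6.35×0.547 = 3.473 mol/dm³.
In a CSTR the entire volume is at exit conditions, so r_B = 0.171×3.473 = 0.5940 and r_C = 2.50×3.473^2 = 30.16.
Overall selectivity = C_B/C_C = r_Bτ/(r_Cτ) = r_B/r_C = 0.0197.

0.0197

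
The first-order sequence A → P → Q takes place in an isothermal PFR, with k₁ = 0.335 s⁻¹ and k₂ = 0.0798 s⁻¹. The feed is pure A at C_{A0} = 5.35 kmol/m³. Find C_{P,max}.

At the optimum, C_{P,max}/C_{A0} = (k₁/k₂)^[k₂/(k₂−k₁)].
= (0.335/0.0798)^(0.0798/(0.0798−0.335)) = (4.198)^(-0.3127) = 0.6385.
C_{P,max} = 0.6385×5.35 = 3.42 kmol/m³.

3.42 kmol/m³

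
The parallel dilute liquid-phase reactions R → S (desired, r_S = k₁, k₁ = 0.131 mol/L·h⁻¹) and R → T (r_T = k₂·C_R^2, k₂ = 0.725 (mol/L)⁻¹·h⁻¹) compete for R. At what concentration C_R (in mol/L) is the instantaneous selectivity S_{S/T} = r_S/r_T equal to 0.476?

S_{S/T} = (k₁/k₂)·C_R^-2 ⇒ C_R = (S·k₂/k₁)^(-0.5).
= (0.476×0.725/0.131)^(-0.5) = (2.634)^(-0.5) = 0.616 mol/L.

0.616 mol/L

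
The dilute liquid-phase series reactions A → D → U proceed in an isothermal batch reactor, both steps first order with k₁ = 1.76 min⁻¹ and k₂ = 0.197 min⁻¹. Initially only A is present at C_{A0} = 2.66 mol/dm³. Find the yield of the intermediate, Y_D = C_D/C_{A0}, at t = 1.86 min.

The intermediate concentration in a first-order A→B→C sequence is C_D = k₁C_{A0}(e^(−k₁t) − e^(−k₂t))/(k₂−k₁).
e^(−k₁t) = e^(−1.76×1.86) = e^(−3.274) = 0.03787; e^(−k₂t) = e^(−0.3664) = 0.6932.
C_D = 1.76×2.66/(0.197−1.76) × (0.03787−0.6932) = (-2.995)×(-0.6553) = 1.963 mol/dm³.
Y_D = C_D/C_{A0} = 1.963/2.66 = 0.738.

0.738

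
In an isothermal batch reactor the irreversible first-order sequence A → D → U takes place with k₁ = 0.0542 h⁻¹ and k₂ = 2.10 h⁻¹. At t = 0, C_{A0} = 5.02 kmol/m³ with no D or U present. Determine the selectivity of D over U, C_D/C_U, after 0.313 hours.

Solving the coupled first-order balances gives C_D(t) = [k₁/(k₂−k₁)]·C_{A0}·(e^(−k₁t) − e^(−k₂t)).
e^(−k₁t) = e^(−0.0542×0.313) = e^(−0.01696) = 0.9832; e^(−k₂t) = e^(−0.6573) = 0.5182.
C_D = 0.0542×5.02/(2.10−0.0542) × (0.9832−0.5182) = 0.1330×0.4649 = 0.06183 kmol/m³.
C_A = C_{A0}e^(−k₁t) = 4.936 kmol/m³, so C_U = C_{A0}−C_A−C_D = 0.02261 kmol/m³; C_D/C_U = 2.73.

2.73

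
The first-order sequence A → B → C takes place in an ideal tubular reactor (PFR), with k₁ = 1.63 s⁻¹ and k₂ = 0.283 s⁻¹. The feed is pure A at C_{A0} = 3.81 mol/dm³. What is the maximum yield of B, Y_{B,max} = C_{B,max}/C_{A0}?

At the optimum, C_{B,max}/C_{A0} = (k₁/k₂)^[k₂/(k₂−k₁)].
= (1.63/0.283)^(0.283/(0.283−1.63)) = (5.760)^(-0.2101) = 0.6922.

0.692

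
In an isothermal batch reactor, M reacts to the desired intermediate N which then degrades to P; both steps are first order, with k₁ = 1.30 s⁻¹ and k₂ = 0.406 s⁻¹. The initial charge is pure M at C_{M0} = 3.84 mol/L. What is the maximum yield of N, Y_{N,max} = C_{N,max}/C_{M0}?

0.589

Evaluating C_N at t_opt = ln(k₂/k₁)/(k₂−k₁) gives C_{N,max}/C_{M0} = (k₁/k₂)^[k₂/(k₂−k₁)].
= (1.30/0.406)^(0.406/(0.406−1.30)) = (3.202)^(-0.4541) = 0.5895.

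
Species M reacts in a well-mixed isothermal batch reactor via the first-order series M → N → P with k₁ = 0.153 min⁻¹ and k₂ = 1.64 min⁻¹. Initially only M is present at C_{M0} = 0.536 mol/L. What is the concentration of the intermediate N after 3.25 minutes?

0.0333 mol/L

For first-order series with pure M initially, C_N(t) = k₁C_{M0}/(k₂−k₁)·(e^(−k₁t) − e^(−k₂t)).
e^(−k₁t) = e^(−0.153×3.25) = e^(−0.4972) = 0.6082; e^(−k₂t) = e^(−5.330) = 0.004844.
C_N = 0.153×0.536/(1.64−0.153) × (0.6082−0.004844) = 0.05515×0.6034 = 0.03328 mol/L.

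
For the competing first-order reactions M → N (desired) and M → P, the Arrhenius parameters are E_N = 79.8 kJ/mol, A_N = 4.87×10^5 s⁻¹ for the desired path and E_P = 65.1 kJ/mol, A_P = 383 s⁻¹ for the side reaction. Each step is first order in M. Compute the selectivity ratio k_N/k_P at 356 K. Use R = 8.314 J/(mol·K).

8.86

With equal orders, S_{N/P} = k_N/k_P = (A_N/A_P)·exp[(E_P−E_N)/(RT)].
(E_P−E_N)/(RT) = (65.1−79.8)×10³/(8.314×356) = -14700/2960 = -4.967.
k_N/k_P = (4.87×10^5/383)·exp(-4.967) = 1272 × 0.006967 = 8.86.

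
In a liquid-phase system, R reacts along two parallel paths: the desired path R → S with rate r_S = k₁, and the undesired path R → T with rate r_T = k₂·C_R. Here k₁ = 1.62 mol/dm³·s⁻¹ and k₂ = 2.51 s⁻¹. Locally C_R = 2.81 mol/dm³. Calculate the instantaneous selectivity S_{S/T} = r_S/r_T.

S_{S/T} = r_S/r_T = (k₁)/(k₂·C_R) = (k₁/k₂)·C_R⁻¹.
= (1.62) / (2.51×2.810) = 1.620/7.053 = 0.230.

0.230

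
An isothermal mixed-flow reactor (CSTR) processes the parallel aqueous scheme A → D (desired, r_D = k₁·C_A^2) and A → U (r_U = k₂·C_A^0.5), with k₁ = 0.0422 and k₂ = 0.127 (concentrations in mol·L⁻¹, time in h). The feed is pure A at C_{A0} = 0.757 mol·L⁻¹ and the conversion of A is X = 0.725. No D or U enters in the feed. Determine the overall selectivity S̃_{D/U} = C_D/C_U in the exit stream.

0.0316

Exit C_A = C_{A0}(1−X) = 0.757×0.275 = 0.2082 mol·L⁻¹.
A CSTR operates uniformly at the exit composition, giving r_D = 0.001829 and r_U = 0.05795 (each k·C_A^n at C_A = 0.2082).
Overall selectivity = C_D/C_U = r_Dτ/(r_Uτ) = r_D/r_U = 0.0316.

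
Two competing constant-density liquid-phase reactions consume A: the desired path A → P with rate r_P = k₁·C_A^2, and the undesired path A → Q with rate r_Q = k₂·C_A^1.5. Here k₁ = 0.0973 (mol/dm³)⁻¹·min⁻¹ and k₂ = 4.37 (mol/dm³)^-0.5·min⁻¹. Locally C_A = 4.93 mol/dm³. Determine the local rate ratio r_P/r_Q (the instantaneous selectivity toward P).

0.0494

S_{P/Q} = r_P/r_Q = (k₁·C_A^2)/(k₂·C_A^1.5) = (k₁/k₂)·C_A^0.5.
= (0.0973×4.930^2) / (4.37×4.930^1.5) = 2.365/47.84 = 0.0494.
Since the desired path is higher order in A, keeping C_A high (PFR or concentrated feed) favours P.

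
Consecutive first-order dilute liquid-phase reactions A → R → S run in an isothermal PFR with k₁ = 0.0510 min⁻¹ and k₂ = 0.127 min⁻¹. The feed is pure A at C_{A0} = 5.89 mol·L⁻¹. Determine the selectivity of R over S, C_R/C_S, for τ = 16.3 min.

0.581

The intermediate concentration in a first-order A→B→C sequence is C_R = k₁C_{A0}(e^(−k₁τ) − e^(−k₂τ))/(k₂−k₁).
e^(−k₁τ) = e^(−0.0510×16.3) = e^(−0.8313) = 0.4355; e^(−k₂τ) = e^(−2.070) = 0.1262.
C_R = 0.0510×5.89/(0.127−0.0510) × (0.4355−0.1262) = 3.952×0.3093 = 1.223 mol·L⁻¹.
C_A = C_{A0}e^(−k₁τ) = 2.565 mol·L⁻¹, so C_S = C_{A0}−C_A−C_R = 2.102 mol·L⁻¹; C_R/C_S = 0.581.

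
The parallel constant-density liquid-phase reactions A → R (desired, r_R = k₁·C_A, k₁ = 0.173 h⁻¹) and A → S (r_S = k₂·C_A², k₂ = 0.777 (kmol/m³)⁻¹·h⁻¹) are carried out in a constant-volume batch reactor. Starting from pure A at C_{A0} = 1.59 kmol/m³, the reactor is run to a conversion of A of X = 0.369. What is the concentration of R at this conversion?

C_A = C_{A0}(1−X) = 1.003 kmol/m³.
Along a PFR/batch, dC_R/dC_A = −r_R/(r_R+r_S) = −k₁/(k₁+k₂·C_A).
Integrating from C_{A0} to C_A: C_R = (0.173/0.777)·ln[(0.173+0.777·1.59)/(0.173+0.777·1.00)] = 0.2227·ln(1.408/0.9526) = 0.08707 kmol/m³.

0.0871 kmol/m³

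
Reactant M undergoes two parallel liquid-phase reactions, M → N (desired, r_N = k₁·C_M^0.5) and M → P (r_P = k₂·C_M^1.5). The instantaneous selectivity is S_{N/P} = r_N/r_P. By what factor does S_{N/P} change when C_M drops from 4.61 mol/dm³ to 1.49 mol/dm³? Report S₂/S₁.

3.09

S_{N/P} = (k₁/k₂)·C_M⁻¹, so S₂/S₁ = (C_{M,2}/C_{M,1})⁻¹.
= 4.61/1.49 = 3.09.
Selectivity toward N rises as C_M falls — low-concentration operation is favoured.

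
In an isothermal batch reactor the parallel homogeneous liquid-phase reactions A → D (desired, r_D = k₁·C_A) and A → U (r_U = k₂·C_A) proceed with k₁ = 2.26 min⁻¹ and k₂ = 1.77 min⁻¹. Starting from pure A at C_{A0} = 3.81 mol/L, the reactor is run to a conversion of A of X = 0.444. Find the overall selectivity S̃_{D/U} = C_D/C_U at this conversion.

1.28

C_A = C_{A0}(1−X) = 2.118 mol/L.
Both paths are first order in A, so the instantaneous fraction to D is constant: dC_D/d(−C_A) = k₁/(k₁+k₂) = 0.5608.
C_D = 0.5608·(C_{A0}−C_A) = 0.5608×1.692 = 0.949 mol/L.
C_U = (C_{A0}−C_A)−C_D = 0.7430 mol/L; S̃_{D/U} = 0.9487/0.7430 = 1.28.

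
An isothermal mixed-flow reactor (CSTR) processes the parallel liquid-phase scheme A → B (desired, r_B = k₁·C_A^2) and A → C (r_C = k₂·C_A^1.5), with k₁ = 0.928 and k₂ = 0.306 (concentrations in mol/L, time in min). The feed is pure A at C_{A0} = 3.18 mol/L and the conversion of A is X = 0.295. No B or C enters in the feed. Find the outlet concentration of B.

0.769 mol/L

Exit C_A = C_{A0}(1−X) = 3.18×0.705 = 2.242 mol/L.
A CSTR operates uniformly at the exit composition, giving r_B = 4.664 and r_C = 1.027 (each k·C_A^n at C_A = 2.242).
Fraction of consumed A going to B: r_B/(r_B+r_C) = 0.8195.
C_B = 0.8195·C_{A0}·X = 0.8195×3.18×0.295 = 0.769 mol/L.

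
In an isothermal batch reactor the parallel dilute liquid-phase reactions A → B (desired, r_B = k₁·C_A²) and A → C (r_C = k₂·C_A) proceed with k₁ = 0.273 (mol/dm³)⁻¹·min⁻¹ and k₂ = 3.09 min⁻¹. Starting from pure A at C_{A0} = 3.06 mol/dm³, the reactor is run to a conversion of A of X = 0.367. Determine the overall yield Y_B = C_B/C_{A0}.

C_A = C_{A0}(1−X) = 1.937 mol/dm³.
Along a PFR/batch, dC_C/dC_A = −r_C/(r_B+r_C) = −k₂/(k₂+k₁·C_A).
Integrating from C_{A0} to C_A: C_C = (3.09/0.273)·ln[(3.09+0.273·3.06)/(3.09+0.273·1.94)] = 11.32·ln(3.925/3.619) = 0.9205 mol/dm³.
Then C_B = (C_{A0}−C_A) − C_C = 1.123 − 0.9205 = 0.2026 mol/dm³.
Y_B = C_B/C_{A0} = 0.2026/3.06 = 0.0662.

0.0662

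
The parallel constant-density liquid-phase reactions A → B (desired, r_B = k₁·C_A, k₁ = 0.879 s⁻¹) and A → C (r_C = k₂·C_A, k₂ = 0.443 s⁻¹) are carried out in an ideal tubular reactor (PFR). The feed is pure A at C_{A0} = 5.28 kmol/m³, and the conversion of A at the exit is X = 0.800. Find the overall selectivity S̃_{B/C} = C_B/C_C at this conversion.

C_A = C_{A0}(1−X) = 1.056 kmol/m³.
Both paths are first order in A, so the instantaneous fraction to B is constant: dC_B/d(−C_A) = k₁/(k₁+k₂) = 0.6649.
C_B = 0.6649·(C_{A0}−C_A) = 0.6649×4.224 = 2.81 kmol/m³.
C_C = (C_{A0}−C_A)−C_B = 1.415 kmol/m³; S̃_{B/C} = 2.809/1.415 = 1.98.

1.98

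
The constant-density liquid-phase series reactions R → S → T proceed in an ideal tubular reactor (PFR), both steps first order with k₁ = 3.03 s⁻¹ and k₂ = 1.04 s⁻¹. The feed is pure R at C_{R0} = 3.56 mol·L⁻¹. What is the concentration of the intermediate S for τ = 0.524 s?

For first-order series with pure R initially, C_S(τ) = k₁C_{R0}/(k₂−k₁)·(e^(−k₁τ) − e^(−k₂τ)).
e^(−k₁τ) = e^(−3.03×0.524) = e^(−1.588) = 0.2044; e^(−k₂τ) = e^(−0.5450) = 0.5799.
C_S = 3.03×3.56/(1.04−3.03) × (0.2044−0.5799) = (-5.421)×(-0.3755) = 2.035 mol·L⁻¹.

2.04 mol·L⁻¹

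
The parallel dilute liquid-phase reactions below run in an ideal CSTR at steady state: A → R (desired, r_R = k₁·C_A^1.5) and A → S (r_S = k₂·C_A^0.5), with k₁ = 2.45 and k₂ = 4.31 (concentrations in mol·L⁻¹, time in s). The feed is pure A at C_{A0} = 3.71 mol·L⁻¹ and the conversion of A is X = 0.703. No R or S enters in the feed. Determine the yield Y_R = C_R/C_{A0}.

0.271

Exit C_A = C_{A0}(1−X) = 3.71×0.297 = 1.102 mol·L⁻¹.
In a CSTR the entire volume is at exit conditions, so r_R = 2.45×1.102^1.5 = 2.834 and r_S = 4.31×1.102^0.5 = 4.524.
Fraction of consumed A going to R: r_R/(r_R+r_S) = 0.3851.
C_R = 0.3851·C_{A0}·X = 0.3851×3.71×0.703 = 1.00 mol·L⁻¹; Y_R = C_R/C_{A0} = 0.271.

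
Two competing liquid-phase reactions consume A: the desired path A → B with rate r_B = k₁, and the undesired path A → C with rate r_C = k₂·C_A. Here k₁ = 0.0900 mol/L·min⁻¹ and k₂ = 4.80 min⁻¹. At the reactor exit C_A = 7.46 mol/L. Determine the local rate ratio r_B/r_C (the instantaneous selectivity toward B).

S_{B/C} = r_B/r_C = (k₁)/(k₂·C_A) = (k₁/k₂)·C_A⁻¹.
= (0.0900) / (4.80×7.460) = 0.09000/35.81 = 0.00251.

0.00251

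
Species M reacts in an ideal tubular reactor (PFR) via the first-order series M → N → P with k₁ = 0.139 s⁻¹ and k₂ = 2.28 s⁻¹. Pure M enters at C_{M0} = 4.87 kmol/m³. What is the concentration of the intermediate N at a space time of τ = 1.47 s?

For first-order series with pure M initially, C_N(τ) = k₁C_{M0}/(k₂−k₁)·(e^(−k₁τ) − e^(−k₂τ)).
e^(−k₁τ) = e^(−0.139×1.47) = e^(−0.2043) = 0.8152; e^(−k₂τ) = e^(−3.352) = 0.03503.
C_N = 0.139×4.87/(2.28−0.139) × (0.8152−0.03503) = 0.3162×0.7802 = 0.2467 kmol/m³.

0.247 kmol/m³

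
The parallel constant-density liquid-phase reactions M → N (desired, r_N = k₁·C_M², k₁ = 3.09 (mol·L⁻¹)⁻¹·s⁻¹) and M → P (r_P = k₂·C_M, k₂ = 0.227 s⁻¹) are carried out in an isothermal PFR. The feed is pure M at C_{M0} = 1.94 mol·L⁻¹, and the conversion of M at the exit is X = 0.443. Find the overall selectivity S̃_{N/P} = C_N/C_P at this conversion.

C_M = C_{M0}(1−X) = 1.081 mol·L⁻¹.
Along a PFR/batch, dC_P/dC_M = −r_P/(r_N+r_P) = −k₂/(k₂+k₁·C_M).
Integrating from C_{M0} to C_M: C_P = (0.227/3.09)·ln[(0.227+3.09·1.94)/(0.227+3.09·1.08)] = 0.07346·ln(6.222/3.566) = 0.04089 mol·L⁻¹.
Then C_N = (C_{M0}−C_M) − C_P = 0.8594 − 0.04089 = 0.8185 mol·L⁻¹.
S̃_{N/P} = C_N/C_P = 0.8185/0.04089 = 20.0.

20.0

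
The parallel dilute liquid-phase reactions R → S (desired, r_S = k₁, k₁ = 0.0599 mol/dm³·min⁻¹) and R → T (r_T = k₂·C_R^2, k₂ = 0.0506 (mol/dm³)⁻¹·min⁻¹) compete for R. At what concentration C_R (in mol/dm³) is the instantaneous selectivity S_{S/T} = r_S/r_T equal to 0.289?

2.02 mol/dm³

S_{S/T} = (k₁/k₂)·C_R^-2 ⇒ C_R = (S·k₂/k₁)^(-0.5).
= (0.289×0.0506/0.0599)^(-0.5) = (0.2441)^(-0.5) = 2.02 mol/dm³.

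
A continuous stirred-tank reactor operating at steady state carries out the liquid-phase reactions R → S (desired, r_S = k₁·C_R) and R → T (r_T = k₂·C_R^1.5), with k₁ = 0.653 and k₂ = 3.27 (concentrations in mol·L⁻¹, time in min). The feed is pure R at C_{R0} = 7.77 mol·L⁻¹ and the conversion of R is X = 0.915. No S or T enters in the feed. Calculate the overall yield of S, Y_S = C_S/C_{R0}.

0.180

Exit C_R = C_{R0}(1−X) = 7.77×0.0850 = 0.6604 mol·L⁻¹.
A CSTR operates uniformly at the exit composition, giving r_S = 0.4313 and r_T = 1.755 (each k·C_R^n at C_R = 0.6604).
Fraction of consumed R going to S: r_S/(r_S+r_T) = 0.1973.
C_S = 0.1973·C_{R0}·X = 0.1973×7.77×0.915 = 1.40 mol·L⁻¹; Y_S = C_S/C_{R0} = 0.180.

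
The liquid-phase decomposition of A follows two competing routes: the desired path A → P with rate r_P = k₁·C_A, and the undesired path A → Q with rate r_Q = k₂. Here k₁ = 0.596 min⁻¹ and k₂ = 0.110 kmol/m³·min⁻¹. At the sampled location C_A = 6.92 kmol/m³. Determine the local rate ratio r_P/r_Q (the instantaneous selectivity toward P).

S_{P/Q} = r_P/r_Q = (k₁·C_A)/(k₂) = (k₁/k₂)·C_A.
= (0.596×6.920) / (0.110) = 4.124/0.1100 = 37.5.
Since the desired path is higher order in A, keeping C_A high (PFR or concentrated feed) favours P.

37.5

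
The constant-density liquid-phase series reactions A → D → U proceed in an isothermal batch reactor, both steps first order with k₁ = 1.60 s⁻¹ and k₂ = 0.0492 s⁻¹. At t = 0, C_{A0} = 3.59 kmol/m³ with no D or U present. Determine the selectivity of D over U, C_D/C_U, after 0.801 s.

Solving the coupled first-order balances gives C_D(t) = [k₁/(k₂−k₁)]·C_{A0}·(e^(−k₁t) − e^(−k₂t)).
e^(−k₁t) = e^(−1.60×0.801) = e^(−1.282) = 0.2776; e^(−k₂t) = e^(−0.03941) = 0.9614.
C_D = 1.60×3.59/(0.0492−1.60) × (0.2776−0.9614) = (-3.704)×(-0.6838) = 2.533 kmol/m³.
C_A = C_{A0}e^(−k₁t) = 0.9966 kmol/m³, so C_U = C_{A0}−C_A−C_D = 0.06085 kmol/m³; C_D/C_U = 41.6.

41.6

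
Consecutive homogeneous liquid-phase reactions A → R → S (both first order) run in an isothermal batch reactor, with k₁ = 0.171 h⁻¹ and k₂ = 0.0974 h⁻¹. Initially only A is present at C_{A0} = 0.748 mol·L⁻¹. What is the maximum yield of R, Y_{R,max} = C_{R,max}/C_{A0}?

0.475

At the optimum, C_{R,max}/C_{A0} = (k₁/k₂)^[k₂/(k₂−k₁)].
= (0.171/0.0974)^(0.0974/(0.0974−0.171)) = (1.756)^(-1.323) = 0.4748.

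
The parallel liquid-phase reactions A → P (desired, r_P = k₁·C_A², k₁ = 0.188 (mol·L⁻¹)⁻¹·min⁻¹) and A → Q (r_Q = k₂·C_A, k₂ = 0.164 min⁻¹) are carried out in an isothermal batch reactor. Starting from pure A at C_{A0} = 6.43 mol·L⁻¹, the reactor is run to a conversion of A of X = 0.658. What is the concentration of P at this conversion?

C_A = C_{A0}(1−X) = 2.199 mol·L⁻¹.
Along a PFR/batch, dC_Q/dC_A = −r_Q/(r_P+r_Q) = −k₂/(k₂+k₁·C_A).
Integrating from C_{A0} to C_A: C_Q = (0.164/0.188)·ln[(0.164+0.188·6.43)/(0.164+0.188·2.20)] = 0.8723·ln(1.373/0.5774) = 0.7555 mol·L⁻¹.
Then C_P = (C_{A0}−C_A) − C_Q = 4.231 − 0.7555 = 3.475 mol·L⁻¹.

3.48 mol·L⁻¹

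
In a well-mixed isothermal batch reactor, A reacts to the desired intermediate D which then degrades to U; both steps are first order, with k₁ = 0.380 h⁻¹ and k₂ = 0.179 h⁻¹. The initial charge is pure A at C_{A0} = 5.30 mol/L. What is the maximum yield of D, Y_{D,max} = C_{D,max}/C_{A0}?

For a first-order series the maximum intermediate yield is C_{D,max}/C_{A0} = (k₁/k₂)^[k₂/(k₂−k₁)].
= (0.380/0.179)^(0.179/(0.179−0.380)) = (2.123)^(-0.8905) = 0.5115.

0.512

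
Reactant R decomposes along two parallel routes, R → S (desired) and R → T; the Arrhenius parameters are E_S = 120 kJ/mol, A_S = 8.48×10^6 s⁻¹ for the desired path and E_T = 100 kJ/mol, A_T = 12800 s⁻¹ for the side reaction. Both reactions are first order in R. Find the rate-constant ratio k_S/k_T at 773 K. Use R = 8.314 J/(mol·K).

With equal orders, S_{S/T} = k_S/k_T = (A_S/A_T)·exp[(E_T−E_S)/(RT)].
(E_T−E_S)/(RT) = (100−120)×10³/(8.314×773) = -20000/6427 = -3.112.
k_S/k_T = (8.48×10^6/12800)·exp(-3.112) = 662.5 × 0.04451 = 29.5.

29.5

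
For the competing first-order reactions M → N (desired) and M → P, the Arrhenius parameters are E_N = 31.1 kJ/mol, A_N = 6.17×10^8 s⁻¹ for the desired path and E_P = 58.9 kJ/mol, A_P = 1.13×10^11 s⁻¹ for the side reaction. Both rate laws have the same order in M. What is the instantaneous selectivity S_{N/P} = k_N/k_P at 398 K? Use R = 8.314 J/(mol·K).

With equal orders, S_{N/P} = k_N/k_P = (A_N/A_P)·exp[(E_P−E_N)/(RT)].
(E_P−E_N)/(RT) = (58.9−31.1)×10³/(8.314×398) = 27800/3309 = 8.401.
k_N/k_P = (6.17×10^8/1.13×10^11)·exp(8.401) = 0.005460 × 4453 = 24.3.

24.3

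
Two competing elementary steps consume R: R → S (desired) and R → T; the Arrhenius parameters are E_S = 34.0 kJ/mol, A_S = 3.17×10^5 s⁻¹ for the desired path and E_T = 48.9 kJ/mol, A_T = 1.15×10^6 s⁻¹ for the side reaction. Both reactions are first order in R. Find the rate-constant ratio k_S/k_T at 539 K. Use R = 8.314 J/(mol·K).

Since both paths have the same order in R, the concentration cancels and S_{S/T} = k_S/k_T = (A_S/A_T)·exp[(E_T−E_S)/(RT)].
(E_T−E_S)/(RT) = (48.9−34.0)×10³/(8.314×539) = 14900/4481 = 3.325.
k_S/k_T = (3.17×10^5/1.15×10^6)·exp(3.325) = 0.2757 × 27.80 = 7.66.
Since E_S < E_T, lowering the temperature improves selectivity toward S.

7.66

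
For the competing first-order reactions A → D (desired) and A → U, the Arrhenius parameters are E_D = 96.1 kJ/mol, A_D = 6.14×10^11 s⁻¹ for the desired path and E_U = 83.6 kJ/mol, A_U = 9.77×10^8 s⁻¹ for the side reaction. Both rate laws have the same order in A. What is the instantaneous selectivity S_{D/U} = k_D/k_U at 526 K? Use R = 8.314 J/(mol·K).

36.1

Since both paths have the same order in A, the concentration cancels and S_{D/U} = k_D/k_U = (A_D/A_U)·exp[(E_U−E_D)/(RT)].
(E_U−E_D)/(RT) = (83.6−96.1)×10³/(8.314×526) = -12500/4373 = -2.858.
k_D/k_U = (6.14×10^11/9.77×10^8)·exp(-2.858) = 628.5 × 0.05736 = 36.1.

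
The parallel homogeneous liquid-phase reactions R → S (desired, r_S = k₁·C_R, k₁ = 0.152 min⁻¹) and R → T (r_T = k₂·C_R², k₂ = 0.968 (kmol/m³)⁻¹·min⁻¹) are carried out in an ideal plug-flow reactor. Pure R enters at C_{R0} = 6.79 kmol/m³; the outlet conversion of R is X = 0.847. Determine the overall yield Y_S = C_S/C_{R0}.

0.0407

C_R = C_{R0}(1−X) = 1.039 kmol/m³.
Along a PFR/batch, dC_S/dC_R = −r_S/(r_S+r_T) = −k₁/(k₁+k₂·C_R).
Integrating from C_{R0} to C_R: C_S = (0.152/0.968)·ln[(0.152+0.968·6.79)/(0.152+0.968·1.04)] = 0.1570·ln(6.725/1.158) = 0.2763 kmol/m³.
Y_S = C_S/C_{R0} = 0.2763/6.79 = 0.0407.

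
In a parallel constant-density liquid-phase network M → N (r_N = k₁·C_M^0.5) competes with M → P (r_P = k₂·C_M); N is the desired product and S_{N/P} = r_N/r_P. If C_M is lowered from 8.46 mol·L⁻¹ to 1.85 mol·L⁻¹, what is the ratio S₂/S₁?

S_{N/P} = (k₁/k₂)·C_M^-0.5, so S₂/S₁ = (C_{M,2}/C_{M,1})^-0.5.
= (1.85/8.46)^(-0.5) = (0.2187)^(-0.5) = 2.14.
Selectivity toward N rises as C_M falls — low-concentration operation is favoured.

2.14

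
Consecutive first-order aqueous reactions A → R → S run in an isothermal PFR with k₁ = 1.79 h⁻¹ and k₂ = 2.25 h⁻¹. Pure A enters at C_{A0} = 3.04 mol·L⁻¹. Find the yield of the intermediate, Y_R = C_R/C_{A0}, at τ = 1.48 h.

0.136

The intermediate concentration in a first-order A→B→C sequence is C_R = k₁C_{A0}(e^(−k₁τ) − e^(−k₂τ))/(k₂−k₁).
e^(−k₁τ) = e^(−1.79×1.48) = e^(−2.649) = 0.07071; e^(−k₂τ) = e^(−3.330) = 0.03579.
C_R = 1.79×3.04/(2.25−1.79) × (0.07071−0.03579) = 11.83×0.03491 = 0.4130 mol·L⁻¹.
Y_R = C_R/C_{A0} = 0.4130/3.04 = 0.136.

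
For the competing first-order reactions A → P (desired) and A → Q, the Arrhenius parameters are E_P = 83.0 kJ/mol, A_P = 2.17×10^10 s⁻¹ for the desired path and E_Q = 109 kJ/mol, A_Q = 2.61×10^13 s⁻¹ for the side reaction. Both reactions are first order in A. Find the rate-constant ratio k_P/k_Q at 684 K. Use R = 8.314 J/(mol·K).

With equal orders, S_{P/Q} = k_P/k_Q = (A_P/A_Q)·exp[(E_Q−E_P)/(RT)].
(E_Q−E_P)/(RT) = (109−83.0)×10³/(8.314×684) = 26000/5687 = 4.572.
k_P/k_Q = (2.17×10^10/2.61×10^13)·exp(4.572) = 8.314×10^-4 × 96.74 = 0.0804.

0.0804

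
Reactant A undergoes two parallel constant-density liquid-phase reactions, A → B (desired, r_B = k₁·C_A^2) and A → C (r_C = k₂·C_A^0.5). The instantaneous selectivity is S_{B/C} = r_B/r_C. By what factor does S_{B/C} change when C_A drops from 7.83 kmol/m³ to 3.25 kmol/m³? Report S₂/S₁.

0.267

S_{B/C} = (k₁/k₂)·C_A^1.5, so S₂/S₁ = (C_{A,2}/C_{A,1})^1.5.
= (3.25/7.83)^1.5 = (0.4151)^1.5 = 0.267.
Selectivity toward B falls as C_A falls — high-concentration operation is favoured.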